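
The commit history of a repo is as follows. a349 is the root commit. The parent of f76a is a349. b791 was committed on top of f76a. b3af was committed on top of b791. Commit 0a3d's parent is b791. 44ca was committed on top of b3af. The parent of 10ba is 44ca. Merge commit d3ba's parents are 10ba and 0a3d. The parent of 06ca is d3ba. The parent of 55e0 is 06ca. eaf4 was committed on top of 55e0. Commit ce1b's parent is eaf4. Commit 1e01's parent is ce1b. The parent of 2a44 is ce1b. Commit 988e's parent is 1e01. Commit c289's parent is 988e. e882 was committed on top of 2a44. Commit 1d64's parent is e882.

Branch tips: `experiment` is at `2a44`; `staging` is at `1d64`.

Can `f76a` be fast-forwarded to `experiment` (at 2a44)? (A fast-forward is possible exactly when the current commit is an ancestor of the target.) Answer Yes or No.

Yes

A fast-forward from f76a to 2a44 is possible iff f76a is an ancestor of 2a44.
Ancestors of 2a44: {06ca, 0a3d, 10ba, 2a44, 44ca, 55e0, a349, b3af, b791, ce1b, d3ba, eaf4, f76a}.
f76a is among them, so fast-forward is possible.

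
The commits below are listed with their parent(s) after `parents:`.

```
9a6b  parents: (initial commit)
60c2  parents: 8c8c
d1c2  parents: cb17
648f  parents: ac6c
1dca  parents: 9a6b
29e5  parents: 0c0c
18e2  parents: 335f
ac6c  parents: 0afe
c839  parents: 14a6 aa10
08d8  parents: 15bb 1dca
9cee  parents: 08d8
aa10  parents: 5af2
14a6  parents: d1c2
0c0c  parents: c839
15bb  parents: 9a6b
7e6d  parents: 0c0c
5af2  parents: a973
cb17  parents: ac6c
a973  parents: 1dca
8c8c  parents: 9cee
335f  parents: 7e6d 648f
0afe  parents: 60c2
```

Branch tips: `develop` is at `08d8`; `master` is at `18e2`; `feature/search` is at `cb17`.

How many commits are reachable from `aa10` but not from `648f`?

Reachable from aa10: {1dca, 5af2, 9a6b, a973, aa10}.
Reachable from 648f: {08d8, 0afe, 15bb, 1dca, 60c2, 648f, 8c8c, 9a6b, 9cee, ac6c}.
In aa10's history but not 648f's: {5af2, a973, aa10} — 3 commits.

3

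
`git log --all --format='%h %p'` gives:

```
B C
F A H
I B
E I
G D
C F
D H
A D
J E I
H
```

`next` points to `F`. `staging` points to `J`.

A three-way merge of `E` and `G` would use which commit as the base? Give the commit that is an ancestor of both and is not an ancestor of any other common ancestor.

Ancestors of E: {A, B, C, D, E, F, H, I}.
Ancestors of G: {D, G, H}.
Common ancestors: {D, H}.
Among these, D is not an ancestor of any other common ancestor — it is the merge base.

D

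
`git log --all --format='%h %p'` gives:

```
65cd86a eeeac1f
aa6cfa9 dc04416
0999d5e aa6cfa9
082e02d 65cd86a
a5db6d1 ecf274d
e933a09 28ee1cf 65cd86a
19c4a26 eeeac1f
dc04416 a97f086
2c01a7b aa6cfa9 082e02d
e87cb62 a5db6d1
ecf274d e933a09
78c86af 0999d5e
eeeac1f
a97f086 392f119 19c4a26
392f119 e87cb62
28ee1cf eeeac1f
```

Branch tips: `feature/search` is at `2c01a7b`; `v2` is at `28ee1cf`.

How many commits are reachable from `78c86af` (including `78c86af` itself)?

Walking parent pointers from 78c86af: reachable set = {0999d5e, 19c4a26, 28ee1cf, 392f119, 65cd86a, 78c86af, a5db6d1, a97f086, aa6cfa9, dc04416, e87cb62, e933a09, ecf274d, eeeac1f}.
That is 14 commits.

14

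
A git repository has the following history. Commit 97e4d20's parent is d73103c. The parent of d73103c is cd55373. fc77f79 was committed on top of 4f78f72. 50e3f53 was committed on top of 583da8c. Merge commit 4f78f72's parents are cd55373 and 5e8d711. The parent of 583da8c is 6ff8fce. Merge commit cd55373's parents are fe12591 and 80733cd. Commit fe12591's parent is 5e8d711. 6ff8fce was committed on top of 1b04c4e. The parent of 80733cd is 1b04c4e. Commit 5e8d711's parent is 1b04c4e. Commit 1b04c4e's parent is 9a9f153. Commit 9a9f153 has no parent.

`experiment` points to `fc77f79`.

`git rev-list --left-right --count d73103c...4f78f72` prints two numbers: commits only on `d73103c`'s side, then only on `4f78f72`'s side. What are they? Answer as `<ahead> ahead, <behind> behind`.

1 ahead, 1 behind

Reachable from d73103c: {1b04c4e, 5e8d711, 80733cd, 9a9f153, cd55373, d73103c, fe12591}.
Reachable from 4f78f72: {1b04c4e, 4f78f72, 5e8d711, 80733cd, 9a9f153, cd55373, fe12591}.
Only in d73103c's history (ahead): {d73103c} — 1.
Only in 4f78f72's history (behind): {4f78f72} — 1.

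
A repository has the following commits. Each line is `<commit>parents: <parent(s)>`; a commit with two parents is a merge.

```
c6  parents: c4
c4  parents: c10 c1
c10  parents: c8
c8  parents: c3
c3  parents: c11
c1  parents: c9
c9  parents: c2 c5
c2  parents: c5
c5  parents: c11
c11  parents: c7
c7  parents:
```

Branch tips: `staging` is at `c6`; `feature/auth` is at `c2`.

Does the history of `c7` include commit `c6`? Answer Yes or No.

Ancestors of c7: {c7}.
c6 is not in that set, so it is not an ancestor of c7.

No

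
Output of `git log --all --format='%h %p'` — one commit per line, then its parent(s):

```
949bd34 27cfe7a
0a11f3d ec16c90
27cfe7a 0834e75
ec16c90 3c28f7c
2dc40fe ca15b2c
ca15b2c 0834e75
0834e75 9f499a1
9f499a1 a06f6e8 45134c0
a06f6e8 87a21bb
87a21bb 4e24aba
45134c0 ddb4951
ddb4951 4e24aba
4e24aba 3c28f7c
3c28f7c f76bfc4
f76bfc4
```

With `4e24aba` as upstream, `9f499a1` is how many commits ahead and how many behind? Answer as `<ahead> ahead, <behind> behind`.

5 ahead, 0 behind

Reachable from 9f499a1: {3c28f7c, 45134c0, 4e24aba, 87a21bb, 9f499a1, a06f6e8, ddb4951, f76bfc4}.
Reachable from 4e24aba: {3c28f7c, 4e24aba, f76bfc4}.
Only in 9f499a1's history (ahead): {45134c0, 87a21bb, 9f499a1, a06f6e8, ddb4951} — 5.
Only in 4e24aba's history (behind): {} — 0.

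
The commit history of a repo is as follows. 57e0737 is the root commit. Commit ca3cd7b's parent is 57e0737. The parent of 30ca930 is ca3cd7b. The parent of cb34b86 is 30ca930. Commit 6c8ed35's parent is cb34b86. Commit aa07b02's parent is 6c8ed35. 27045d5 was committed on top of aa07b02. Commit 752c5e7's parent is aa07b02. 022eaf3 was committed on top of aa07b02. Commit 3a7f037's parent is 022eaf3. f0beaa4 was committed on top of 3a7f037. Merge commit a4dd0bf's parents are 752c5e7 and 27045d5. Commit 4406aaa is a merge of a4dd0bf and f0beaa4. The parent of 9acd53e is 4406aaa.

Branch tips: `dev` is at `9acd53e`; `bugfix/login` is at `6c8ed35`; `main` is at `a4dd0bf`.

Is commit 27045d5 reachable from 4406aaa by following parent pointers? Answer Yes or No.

Yes

Ancestors of 4406aaa (commits reachable by following parents): {022eaf3, 27045d5, 30ca930, 3a7f037, 4406aaa, 57e0737, 6c8ed35, 752c5e7, a4dd0bf, aa07b02, ca3cd7b, cb34b86, f0beaa4}.
27045d5 is in that set, so it is an ancestor of 4406aaa.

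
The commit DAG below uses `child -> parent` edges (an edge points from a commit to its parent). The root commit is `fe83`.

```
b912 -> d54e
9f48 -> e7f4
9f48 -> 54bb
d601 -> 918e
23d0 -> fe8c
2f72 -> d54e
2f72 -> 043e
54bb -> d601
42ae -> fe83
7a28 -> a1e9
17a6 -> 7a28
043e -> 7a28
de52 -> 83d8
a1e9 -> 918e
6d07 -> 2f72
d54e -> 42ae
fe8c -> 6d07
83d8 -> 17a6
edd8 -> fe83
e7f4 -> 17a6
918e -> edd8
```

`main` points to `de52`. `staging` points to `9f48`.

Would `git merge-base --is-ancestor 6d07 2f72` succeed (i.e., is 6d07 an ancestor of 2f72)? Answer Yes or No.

No

Ancestors of 2f72: {043e, 2f72, 42ae, 7a28, 918e, a1e9, d54e, edd8, fe83}.
6d07 is not in that set, so it is not an ancestor of 2f72.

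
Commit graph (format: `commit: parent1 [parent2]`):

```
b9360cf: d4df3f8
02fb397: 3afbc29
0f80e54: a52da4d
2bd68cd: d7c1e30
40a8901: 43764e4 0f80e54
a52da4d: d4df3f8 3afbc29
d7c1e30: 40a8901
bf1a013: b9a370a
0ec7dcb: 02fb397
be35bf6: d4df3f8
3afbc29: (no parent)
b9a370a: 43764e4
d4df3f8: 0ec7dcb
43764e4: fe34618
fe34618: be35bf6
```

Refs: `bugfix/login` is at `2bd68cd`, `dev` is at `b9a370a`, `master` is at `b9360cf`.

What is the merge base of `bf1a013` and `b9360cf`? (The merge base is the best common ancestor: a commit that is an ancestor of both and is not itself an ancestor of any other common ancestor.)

Ancestors of bf1a013: {02fb397, 0ec7dcb, 3afbc29, 43764e4, b9a370a, be35bf6, bf1a013, d4df3f8, fe34618}.
Ancestors of b9360cf: {02fb397, 0ec7dcb, 3afbc29, b9360cf, d4df3f8}.
Common ancestors: {02fb397, 0ec7dcb, 3afbc29, d4df3f8}.
Among these, d4df3f8 is not an ancestor of any other common ancestor — it is the merge base.

d4df3f8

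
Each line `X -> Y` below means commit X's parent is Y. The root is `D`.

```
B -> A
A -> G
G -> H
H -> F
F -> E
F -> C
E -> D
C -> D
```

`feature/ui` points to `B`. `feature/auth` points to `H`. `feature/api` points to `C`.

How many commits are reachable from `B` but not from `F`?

4

Reachable from B: {A, B, C, D, E, F, G, H}.
Reachable from F: {C, D, E, F}.
In B's history but not F's: {A, B, G, H} — 4 commits.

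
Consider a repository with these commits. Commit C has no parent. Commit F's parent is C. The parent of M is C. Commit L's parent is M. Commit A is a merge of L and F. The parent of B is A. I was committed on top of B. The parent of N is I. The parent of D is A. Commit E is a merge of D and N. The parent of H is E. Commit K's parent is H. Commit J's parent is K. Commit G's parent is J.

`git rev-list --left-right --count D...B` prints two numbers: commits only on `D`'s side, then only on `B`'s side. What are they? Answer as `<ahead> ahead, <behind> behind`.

Reachable from D: {A, C, D, F, L, M}.
Reachable from B: {A, B, C, F, L, M}.
Only in D's history (ahead): {D} — 1.
Only in B's history (behind): {B} — 1.

1 ahead, 1 behind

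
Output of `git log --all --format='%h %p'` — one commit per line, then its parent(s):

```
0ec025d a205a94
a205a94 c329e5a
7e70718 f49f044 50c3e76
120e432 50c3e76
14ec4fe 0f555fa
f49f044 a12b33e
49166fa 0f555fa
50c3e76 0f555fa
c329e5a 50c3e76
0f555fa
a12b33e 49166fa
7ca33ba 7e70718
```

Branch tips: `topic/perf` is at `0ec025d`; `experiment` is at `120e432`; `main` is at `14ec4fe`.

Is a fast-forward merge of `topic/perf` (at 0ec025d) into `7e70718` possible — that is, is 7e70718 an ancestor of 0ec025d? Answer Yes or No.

A fast-forward from 7e70718 to 0ec025d is possible iff 7e70718 is an ancestor of 0ec025d.
Ancestors of 0ec025d: {0ec025d, 0f555fa, 50c3e76, a205a94, c329e5a}.
7e70718 is not among them, so fast-forward is not possible.

No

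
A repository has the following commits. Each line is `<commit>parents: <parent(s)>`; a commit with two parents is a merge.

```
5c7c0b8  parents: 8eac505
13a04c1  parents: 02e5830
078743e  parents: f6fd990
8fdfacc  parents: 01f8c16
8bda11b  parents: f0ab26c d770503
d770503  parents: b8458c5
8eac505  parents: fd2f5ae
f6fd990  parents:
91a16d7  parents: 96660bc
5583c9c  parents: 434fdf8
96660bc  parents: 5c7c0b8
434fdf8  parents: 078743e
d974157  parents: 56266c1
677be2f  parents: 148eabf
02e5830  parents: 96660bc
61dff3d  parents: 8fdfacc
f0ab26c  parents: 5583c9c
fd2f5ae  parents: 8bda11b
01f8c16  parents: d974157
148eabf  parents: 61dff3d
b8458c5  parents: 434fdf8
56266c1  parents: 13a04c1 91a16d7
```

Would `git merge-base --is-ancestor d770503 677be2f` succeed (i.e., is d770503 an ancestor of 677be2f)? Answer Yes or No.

Yes

Ancestors of 677be2f (commits reachable by following parents): {01f8c16, 02e5830, 078743e, 13a04c1, 148eabf, 434fdf8, 5583c9c, 56266c1, 5c7c0b8, 61dff3d, 677be2f, 8bda11b, 8eac505, 8fdfacc, 91a16d7, 96660bc, b8458c5, d770503, d974157, f0ab26c, f6fd990, fd2f5ae}.
d770503 is in that set, so it is an ancestor of 677be2f.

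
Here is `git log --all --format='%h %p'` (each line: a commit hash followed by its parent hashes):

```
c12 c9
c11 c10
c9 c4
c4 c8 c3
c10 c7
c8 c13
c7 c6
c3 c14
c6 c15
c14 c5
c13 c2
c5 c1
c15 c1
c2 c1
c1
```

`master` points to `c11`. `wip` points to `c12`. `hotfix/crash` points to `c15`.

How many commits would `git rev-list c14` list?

3

Walking parent pointers from c14: reachable set = {c1, c14, c5}.
That is 3 commits.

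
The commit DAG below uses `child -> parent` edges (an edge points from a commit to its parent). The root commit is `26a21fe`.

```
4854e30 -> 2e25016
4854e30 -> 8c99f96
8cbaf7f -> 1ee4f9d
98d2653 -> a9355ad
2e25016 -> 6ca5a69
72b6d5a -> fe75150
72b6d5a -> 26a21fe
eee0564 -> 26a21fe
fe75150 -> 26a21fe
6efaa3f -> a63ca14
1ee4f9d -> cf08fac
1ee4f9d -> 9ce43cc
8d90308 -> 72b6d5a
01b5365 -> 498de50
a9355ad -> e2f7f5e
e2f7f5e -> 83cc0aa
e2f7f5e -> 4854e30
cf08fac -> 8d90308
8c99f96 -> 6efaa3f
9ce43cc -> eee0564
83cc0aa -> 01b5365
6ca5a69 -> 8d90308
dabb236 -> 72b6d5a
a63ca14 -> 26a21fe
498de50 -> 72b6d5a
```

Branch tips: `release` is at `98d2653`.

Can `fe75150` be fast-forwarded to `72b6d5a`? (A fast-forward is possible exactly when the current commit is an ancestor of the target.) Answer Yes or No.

A fast-forward from fe75150 to 72b6d5a is possible iff fe75150 is an ancestor of 72b6d5a.
Ancestors of 72b6d5a: {26a21fe, 72b6d5a, fe75150}.
fe75150 is among them, so fast-forward is possible.

Yes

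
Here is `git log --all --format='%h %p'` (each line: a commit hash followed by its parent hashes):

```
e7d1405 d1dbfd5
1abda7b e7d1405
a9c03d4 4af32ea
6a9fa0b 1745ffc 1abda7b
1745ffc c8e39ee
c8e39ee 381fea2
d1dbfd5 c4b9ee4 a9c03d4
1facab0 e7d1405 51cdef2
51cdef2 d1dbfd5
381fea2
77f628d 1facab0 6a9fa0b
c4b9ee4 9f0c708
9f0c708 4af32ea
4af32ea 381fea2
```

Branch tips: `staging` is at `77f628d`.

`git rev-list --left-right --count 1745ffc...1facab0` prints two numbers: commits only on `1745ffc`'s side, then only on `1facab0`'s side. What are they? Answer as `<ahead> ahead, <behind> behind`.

2 ahead, 8 behind

Reachable from 1745ffc: {1745ffc, 381fea2, c8e39ee}.
Reachable from 1facab0: {1facab0, 381fea2, 4af32ea, 51cdef2, 9f0c708, a9c03d4, c4b9ee4, d1dbfd5, e7d1405}.
Only in 1745ffc's history (ahead): {1745ffc, c8e39ee} — 2.
Only in 1facab0's history (behind): {1facab0, 4af32ea, 51cdef2, 9f0c708, a9c03d4, c4b9ee4, d1dbfd5, e7d1405} — 8.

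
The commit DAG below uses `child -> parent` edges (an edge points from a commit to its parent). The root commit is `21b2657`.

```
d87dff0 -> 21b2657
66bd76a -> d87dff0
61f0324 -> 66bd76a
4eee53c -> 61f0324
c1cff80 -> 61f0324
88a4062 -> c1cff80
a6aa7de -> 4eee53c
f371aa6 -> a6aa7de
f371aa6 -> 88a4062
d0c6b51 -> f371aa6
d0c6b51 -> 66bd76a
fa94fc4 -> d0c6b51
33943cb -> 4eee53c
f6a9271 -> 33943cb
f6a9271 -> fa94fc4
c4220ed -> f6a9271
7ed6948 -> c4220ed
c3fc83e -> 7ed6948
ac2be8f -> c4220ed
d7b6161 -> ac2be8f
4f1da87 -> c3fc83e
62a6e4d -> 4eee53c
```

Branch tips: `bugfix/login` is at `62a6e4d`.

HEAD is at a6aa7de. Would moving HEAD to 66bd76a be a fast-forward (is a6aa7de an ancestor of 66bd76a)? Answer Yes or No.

No

A fast-forward from a6aa7de to 66bd76a is possible iff a6aa7de is an ancestor of 66bd76a.
Ancestors of 66bd76a: {21b2657, 66bd76a, d87dff0}.
a6aa7de is not among them, so fast-forward is not possible.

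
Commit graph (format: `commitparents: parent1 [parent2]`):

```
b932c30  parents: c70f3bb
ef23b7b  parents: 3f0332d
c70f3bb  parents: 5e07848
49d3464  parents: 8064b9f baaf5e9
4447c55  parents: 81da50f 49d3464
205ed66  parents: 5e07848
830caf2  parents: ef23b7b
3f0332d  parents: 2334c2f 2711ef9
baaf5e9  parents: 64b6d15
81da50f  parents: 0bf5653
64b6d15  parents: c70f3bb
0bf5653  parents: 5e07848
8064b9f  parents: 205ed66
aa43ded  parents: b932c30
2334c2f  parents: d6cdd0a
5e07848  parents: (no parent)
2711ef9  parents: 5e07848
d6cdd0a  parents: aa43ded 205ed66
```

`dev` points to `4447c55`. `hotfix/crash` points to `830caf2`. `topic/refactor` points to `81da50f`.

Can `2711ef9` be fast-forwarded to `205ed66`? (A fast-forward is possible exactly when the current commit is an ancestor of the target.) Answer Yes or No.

A fast-forward from 2711ef9 to 205ed66 is possible iff 2711ef9 is an ancestor of 205ed66.
Ancestors of 205ed66: {205ed66, 5e07848}.
2711ef9 is not among them, so fast-forward is not possible.

No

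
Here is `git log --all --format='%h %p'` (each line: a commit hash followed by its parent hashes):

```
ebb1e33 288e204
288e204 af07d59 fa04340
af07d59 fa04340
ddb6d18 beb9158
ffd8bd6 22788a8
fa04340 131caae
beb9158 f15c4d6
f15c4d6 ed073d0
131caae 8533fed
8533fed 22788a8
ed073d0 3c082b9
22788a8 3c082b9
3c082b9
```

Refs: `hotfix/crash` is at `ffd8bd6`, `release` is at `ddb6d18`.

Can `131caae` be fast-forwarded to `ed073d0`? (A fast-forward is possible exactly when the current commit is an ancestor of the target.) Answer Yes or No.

No

A fast-forward from 131caae to ed073d0 is possible iff 131caae is an ancestor of ed073d0.
Ancestors of ed073d0: {3c082b9, ed073d0}.
131caae is not among them, so fast-forward is not possible.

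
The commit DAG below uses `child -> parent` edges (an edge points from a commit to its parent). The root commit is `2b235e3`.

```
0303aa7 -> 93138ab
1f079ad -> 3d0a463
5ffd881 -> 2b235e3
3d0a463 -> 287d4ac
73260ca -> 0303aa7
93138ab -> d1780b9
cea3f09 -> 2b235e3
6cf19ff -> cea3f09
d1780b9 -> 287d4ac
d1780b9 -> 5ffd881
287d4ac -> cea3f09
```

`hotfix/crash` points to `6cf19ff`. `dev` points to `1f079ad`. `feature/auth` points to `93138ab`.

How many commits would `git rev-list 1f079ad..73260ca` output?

5

Reachable from 73260ca: {0303aa7, 287d4ac, 2b235e3, 5ffd881, 73260ca, 93138ab, cea3f09, d1780b9}.
Reachable from 1f079ad: {1f079ad, 287d4ac, 2b235e3, 3d0a463, cea3f09}.
In 73260ca's history but not 1f079ad's: {0303aa7, 5ffd881, 73260ca, 93138ab, d1780b9} — 5 commits.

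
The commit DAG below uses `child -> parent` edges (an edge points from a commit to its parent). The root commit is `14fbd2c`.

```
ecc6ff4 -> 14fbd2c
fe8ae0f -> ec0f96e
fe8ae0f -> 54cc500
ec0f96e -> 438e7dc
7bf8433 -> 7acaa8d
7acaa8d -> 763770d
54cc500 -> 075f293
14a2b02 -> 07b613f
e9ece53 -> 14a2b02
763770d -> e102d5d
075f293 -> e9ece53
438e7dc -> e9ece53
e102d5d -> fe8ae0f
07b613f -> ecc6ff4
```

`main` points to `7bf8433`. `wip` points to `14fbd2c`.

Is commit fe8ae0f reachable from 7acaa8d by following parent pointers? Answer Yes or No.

Ancestors of 7acaa8d (commits reachable by following parents): {075f293, 07b613f, 14a2b02, 14fbd2c, 438e7dc, 54cc500, 763770d, 7acaa8d, e102d5d, e9ece53, ec0f96e, ecc6ff4, fe8ae0f}.
fe8ae0f is in that set, so it is an ancestor of 7acaa8d.

Yes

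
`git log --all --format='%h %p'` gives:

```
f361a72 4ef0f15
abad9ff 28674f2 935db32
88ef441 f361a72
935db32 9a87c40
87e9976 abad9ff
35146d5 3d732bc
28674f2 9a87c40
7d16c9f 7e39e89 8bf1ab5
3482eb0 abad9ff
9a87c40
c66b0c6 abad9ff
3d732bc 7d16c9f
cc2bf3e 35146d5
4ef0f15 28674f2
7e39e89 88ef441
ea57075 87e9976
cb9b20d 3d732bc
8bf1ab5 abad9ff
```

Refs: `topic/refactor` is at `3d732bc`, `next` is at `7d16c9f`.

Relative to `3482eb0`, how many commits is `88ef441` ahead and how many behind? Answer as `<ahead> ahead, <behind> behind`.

Reachable from 88ef441: {28674f2, 4ef0f15, 88ef441, 9a87c40, f361a72}.
Reachable from 3482eb0: {28674f2, 3482eb0, 935db32, 9a87c40, abad9ff}.
Only in 88ef441's history (ahead): {4ef0f15, 88ef441, f361a72} — 3.
Only in 3482eb0's history (behind): {3482eb0, 935db32, abad9ff} — 3.

3 ahead, 3 behind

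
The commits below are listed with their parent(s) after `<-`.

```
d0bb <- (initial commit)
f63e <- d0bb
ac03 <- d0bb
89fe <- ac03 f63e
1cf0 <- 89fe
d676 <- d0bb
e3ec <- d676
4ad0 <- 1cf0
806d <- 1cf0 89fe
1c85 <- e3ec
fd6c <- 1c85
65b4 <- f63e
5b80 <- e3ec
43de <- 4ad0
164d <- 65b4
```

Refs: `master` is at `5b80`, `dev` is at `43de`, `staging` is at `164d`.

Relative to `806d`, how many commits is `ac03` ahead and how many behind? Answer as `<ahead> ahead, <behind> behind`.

Reachable from ac03: {ac03, d0bb}.
Reachable from 806d: {1cf0, 806d, 89fe, ac03, d0bb, f63e}.
Only in ac03's history (ahead): {} — 0.
Only in 806d's history (behind): {1cf0, 806d, 89fe, f63e} — 4.

0 ahead, 4 behind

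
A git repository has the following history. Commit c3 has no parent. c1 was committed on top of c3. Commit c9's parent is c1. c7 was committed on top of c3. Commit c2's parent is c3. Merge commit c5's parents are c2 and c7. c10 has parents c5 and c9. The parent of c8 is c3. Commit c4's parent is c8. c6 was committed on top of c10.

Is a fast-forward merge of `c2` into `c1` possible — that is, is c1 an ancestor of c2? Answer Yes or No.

No

A fast-forward from c1 to c2 is possible iff c1 is an ancestor of c2.
Ancestors of c2: {c2, c3}.
c1 is not among them, so fast-forward is not possible.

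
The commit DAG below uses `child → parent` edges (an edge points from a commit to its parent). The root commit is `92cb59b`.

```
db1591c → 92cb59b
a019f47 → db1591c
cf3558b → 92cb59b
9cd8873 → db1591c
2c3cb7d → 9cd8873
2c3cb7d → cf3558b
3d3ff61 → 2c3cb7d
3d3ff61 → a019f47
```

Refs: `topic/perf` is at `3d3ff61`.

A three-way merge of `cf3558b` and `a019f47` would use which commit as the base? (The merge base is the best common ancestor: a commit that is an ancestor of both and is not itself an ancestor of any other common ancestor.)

Ancestors of cf3558b: {92cb59b, cf3558b}.
Ancestors of a019f47: {92cb59b, a019f47, db1591c}.
Common ancestors: {92cb59b}.
The only common ancestor is 92cb59b, so it is the merge base.

92cb59b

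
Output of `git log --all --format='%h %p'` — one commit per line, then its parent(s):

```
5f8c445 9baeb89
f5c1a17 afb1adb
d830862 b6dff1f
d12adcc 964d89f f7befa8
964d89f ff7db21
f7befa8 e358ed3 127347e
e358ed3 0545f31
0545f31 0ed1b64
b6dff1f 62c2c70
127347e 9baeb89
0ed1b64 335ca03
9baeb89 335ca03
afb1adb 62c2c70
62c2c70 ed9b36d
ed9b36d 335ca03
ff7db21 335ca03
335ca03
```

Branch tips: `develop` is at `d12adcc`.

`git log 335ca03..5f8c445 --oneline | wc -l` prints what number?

Reachable from 5f8c445: {335ca03, 5f8c445, 9baeb89}.
Reachable from 335ca03: {335ca03}.
In 5f8c445's history but not 335ca03's: {5f8c445, 9baeb89} — 2 commits.

2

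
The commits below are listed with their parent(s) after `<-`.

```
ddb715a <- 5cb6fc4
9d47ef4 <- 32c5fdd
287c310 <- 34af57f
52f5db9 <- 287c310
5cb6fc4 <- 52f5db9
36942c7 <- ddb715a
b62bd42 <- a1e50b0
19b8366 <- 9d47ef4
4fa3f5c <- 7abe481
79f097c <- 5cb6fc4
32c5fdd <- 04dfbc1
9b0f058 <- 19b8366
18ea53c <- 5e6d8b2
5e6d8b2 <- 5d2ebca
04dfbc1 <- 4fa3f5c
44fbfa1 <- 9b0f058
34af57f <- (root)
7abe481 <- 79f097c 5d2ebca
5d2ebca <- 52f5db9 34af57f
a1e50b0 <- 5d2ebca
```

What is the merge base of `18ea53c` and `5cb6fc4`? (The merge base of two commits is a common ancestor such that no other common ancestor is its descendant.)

52f5db9

Ancestors of 18ea53c: {18ea53c, 287c310, 34af57f, 52f5db9, 5d2ebca, 5e6d8b2}.
Ancestors of 5cb6fc4: {287c310, 34af57f, 52f5db9, 5cb6fc4}.
Common ancestors: {287c310, 34af57f, 52f5db9}.
Among these, 52f5db9 is not an ancestor of any other common ancestor — it is the merge base.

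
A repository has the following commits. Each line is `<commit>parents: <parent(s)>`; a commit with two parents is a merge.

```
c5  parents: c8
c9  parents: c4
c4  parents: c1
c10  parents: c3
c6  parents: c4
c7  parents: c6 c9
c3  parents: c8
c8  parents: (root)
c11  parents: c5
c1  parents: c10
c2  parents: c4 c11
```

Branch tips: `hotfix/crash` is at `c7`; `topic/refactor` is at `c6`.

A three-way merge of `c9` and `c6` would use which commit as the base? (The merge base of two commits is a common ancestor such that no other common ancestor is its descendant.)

Ancestors of c9: {c1, c10, c3, c4, c8, c9}.
Ancestors of c6: {c1, c10, c3, c4, c6, c8}.
Common ancestors: {c1, c10, c3, c4, c8}.
Among these, c4 is not an ancestor of any other common ancestor — it is the merge base.

c4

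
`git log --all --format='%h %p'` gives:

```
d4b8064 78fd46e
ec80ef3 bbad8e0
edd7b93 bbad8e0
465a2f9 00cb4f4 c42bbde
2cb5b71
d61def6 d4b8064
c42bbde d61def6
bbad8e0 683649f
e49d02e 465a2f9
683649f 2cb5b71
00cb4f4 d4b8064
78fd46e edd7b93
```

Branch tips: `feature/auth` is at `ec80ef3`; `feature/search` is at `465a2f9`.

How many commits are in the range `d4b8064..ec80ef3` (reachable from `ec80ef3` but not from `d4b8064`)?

1

Reachable from ec80ef3: {2cb5b71, 683649f, bbad8e0, ec80ef3}.
Reachable from d4b8064: {2cb5b71, 683649f, 78fd46e, bbad8e0, d4b8064, edd7b93}.
In ec80ef3's history but not d4b8064's: {ec80ef3} — 1 commit.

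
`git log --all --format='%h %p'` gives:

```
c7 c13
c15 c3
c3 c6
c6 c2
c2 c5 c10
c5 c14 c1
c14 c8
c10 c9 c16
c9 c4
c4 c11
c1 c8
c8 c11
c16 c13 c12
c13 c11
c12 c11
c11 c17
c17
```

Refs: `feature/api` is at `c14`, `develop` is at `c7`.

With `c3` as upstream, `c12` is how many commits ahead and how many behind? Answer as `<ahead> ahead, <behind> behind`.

Reachable from c12: {c11, c12, c17}.
Reachable from c3: {c1, c10, c11, c12, c13, c14, c16, c17, c2, c3, c4, c5, c6, c8, c9}.
Only in c12's history (ahead): {} — 0.
Only in c3's history (behind): {c1, c10, c13, c14, c16, c2, c3, c4, c5, c6, c8, c9} — 12.

0 ahead, 12 behind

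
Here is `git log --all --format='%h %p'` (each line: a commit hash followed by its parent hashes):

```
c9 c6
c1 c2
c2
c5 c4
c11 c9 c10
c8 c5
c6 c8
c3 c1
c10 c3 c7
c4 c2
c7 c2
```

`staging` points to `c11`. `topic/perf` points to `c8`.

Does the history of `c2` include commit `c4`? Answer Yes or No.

No

Ancestors of c2: {c2}.
c4 is not in that set, so it is not an ancestor of c2.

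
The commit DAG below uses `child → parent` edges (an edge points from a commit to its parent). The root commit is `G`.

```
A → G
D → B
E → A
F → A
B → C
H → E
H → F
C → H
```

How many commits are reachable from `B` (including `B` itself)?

7

Walking parent pointers from B: reachable set = {A, B, C, E, F, G, H}.
That is 7 commits.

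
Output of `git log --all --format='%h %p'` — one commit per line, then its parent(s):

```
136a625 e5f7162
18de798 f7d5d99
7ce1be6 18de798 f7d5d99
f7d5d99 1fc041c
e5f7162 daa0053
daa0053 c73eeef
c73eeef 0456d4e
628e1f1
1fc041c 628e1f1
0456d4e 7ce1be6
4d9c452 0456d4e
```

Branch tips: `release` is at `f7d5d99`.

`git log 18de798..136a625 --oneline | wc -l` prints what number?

6

Reachable from 136a625: {0456d4e, 136a625, 18de798, 1fc041c, 628e1f1, 7ce1be6, c73eeef, daa0053, e5f7162, f7d5d99}.
Reachable from 18de798: {18de798, 1fc041c, 628e1f1, f7d5d99}.
In 136a625's history but not 18de798's: {0456d4e, 136a625, 7ce1be6, c73eeef, daa0053, e5f7162} — 6 commits.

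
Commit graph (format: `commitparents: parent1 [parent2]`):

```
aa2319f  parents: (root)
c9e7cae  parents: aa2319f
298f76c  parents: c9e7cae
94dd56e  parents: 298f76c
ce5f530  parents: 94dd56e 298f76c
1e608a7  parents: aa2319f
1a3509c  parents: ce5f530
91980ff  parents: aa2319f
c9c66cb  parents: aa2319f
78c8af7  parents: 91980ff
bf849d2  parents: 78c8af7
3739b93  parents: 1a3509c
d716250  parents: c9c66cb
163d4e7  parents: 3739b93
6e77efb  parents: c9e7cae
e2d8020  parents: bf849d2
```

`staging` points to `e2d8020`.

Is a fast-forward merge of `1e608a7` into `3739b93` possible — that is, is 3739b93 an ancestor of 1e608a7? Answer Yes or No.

No

A fast-forward from 3739b93 to 1e608a7 is possible iff 3739b93 is an ancestor of 1e608a7.
Ancestors of 1e608a7: {1e608a7, aa2319f}.
3739b93 is not among them, so fast-forward is not possible.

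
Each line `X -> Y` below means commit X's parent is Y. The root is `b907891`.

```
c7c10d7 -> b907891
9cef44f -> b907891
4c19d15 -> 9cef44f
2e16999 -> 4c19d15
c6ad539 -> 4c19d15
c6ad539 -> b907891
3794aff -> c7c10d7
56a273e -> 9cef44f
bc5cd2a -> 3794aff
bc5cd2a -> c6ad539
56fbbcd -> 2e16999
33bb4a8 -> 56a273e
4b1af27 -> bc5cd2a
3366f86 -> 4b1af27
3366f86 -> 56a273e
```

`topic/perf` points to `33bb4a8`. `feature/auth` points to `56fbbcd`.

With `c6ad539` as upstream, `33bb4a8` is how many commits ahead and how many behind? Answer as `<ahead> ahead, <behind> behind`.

2 ahead, 2 behind

Reachable from 33bb4a8: {33bb4a8, 56a273e, 9cef44f, b907891}.
Reachable from c6ad539: {4c19d15, 9cef44f, b907891, c6ad539}.
Only in 33bb4a8's history (ahead): {33bb4a8, 56a273e} — 2.
Only in c6ad539's history (behind): {4c19d15, c6ad539} — 2.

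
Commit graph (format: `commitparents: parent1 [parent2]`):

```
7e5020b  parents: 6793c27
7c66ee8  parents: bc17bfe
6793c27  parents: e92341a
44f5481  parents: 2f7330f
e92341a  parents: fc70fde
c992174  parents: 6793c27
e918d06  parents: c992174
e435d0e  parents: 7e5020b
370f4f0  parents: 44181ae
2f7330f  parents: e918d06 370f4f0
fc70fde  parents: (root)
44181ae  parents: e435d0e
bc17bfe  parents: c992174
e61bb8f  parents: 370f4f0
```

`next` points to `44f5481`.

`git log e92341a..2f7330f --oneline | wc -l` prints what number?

Reachable from 2f7330f: {2f7330f, 370f4f0, 44181ae, 6793c27, 7e5020b, c992174, e435d0e, e918d06, e92341a, fc70fde}.
Reachable from e92341a: {e92341a, fc70fde}.
In 2f7330f's history but not e92341a's: {2f7330f, 370f4f0, 44181ae, 6793c27, 7e5020b, c992174, e435d0e, e918d06} — 8 commits.

8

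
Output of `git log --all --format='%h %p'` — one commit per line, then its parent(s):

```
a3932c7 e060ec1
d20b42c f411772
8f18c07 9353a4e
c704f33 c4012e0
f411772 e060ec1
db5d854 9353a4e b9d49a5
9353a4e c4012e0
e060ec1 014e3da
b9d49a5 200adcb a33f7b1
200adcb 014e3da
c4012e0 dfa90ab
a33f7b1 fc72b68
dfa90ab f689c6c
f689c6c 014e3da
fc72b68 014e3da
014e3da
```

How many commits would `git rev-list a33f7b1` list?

3

Walking parent pointers from a33f7b1: reachable set = {014e3da, a33f7b1, fc72b68}.
That is 3 commits.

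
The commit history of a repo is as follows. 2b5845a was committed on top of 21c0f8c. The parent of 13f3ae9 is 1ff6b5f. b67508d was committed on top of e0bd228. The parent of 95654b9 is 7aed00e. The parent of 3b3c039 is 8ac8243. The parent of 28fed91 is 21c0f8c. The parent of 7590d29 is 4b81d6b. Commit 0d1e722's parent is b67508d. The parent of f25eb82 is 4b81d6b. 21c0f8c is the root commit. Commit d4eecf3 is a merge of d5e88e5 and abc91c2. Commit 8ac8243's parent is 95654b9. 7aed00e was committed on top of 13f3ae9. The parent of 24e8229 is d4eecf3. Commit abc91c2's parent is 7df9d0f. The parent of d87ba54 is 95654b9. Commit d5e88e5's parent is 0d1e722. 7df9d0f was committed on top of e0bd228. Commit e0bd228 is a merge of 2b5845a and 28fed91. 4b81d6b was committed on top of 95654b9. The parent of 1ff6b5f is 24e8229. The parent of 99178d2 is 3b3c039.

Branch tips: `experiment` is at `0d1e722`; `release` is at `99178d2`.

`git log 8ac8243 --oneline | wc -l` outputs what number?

Walking parent pointers from 8ac8243: reachable set = {0d1e722, 13f3ae9, 1ff6b5f, 21c0f8c, 24e8229, 28fed91, 2b5845a, 7aed00e, 7df9d0f, 8ac8243, 95654b9, abc91c2, b67508d, d4eecf3, d5e88e5, e0bd228}.
That is 16 commits.

16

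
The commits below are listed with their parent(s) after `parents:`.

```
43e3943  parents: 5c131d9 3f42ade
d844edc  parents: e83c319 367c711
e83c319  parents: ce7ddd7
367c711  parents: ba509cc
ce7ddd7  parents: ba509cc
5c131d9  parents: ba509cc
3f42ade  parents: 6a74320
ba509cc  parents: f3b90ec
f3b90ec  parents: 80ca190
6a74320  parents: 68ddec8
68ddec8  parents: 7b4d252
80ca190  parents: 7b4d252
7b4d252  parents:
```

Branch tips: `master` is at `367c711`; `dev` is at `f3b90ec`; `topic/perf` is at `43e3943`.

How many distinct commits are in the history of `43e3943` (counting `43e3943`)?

9

Walking parent pointers from 43e3943: reachable set = {3f42ade, 43e3943, 5c131d9, 68ddec8, 6a74320, 7b4d252, 80ca190, ba509cc, f3b90ec}.
That is 9 commits.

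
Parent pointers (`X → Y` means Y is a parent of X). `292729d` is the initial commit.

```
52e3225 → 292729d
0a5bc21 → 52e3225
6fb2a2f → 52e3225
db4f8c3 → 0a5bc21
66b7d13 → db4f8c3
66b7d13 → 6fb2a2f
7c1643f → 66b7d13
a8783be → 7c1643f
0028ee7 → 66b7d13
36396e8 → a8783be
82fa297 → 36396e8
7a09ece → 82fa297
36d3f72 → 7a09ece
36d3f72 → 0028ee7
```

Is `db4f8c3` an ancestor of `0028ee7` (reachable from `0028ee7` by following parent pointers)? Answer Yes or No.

Yes

Ancestors of 0028ee7 (commits reachable by following parents): {0028ee7, 0a5bc21, 292729d, 52e3225, 66b7d13, 6fb2a2f, db4f8c3}.
db4f8c3 is in that set, so it is an ancestor of 0028ee7.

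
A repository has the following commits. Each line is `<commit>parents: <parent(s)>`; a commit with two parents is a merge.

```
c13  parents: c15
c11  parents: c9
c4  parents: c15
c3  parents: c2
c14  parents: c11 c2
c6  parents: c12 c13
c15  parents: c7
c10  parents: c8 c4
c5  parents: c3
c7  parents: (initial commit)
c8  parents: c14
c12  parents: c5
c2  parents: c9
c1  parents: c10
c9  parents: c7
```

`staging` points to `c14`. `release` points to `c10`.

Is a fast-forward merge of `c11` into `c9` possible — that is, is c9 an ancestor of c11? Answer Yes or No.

A fast-forward from c9 to c11 is possible iff c9 is an ancestor of c11.
Ancestors of c11: {c11, c7, c9}.
c9 is among them, so fast-forward is possible.

Yes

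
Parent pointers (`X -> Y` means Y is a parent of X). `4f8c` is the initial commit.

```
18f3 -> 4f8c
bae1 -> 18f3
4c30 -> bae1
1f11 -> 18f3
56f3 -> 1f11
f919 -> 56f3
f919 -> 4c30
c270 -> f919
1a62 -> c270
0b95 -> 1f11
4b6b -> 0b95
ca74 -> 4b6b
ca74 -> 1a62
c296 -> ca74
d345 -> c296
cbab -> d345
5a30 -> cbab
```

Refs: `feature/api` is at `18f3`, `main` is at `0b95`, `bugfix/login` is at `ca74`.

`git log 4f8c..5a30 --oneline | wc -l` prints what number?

Reachable from 5a30: {0b95, 18f3, 1a62, 1f11, 4b6b, 4c30, 4f8c, 56f3, 5a30, bae1, c270, c296, ca74, cbab, d345, f919}.
Reachable from 4f8c: {4f8c}.
In 5a30's history but not 4f8c's: {0b95, 18f3, 1a62, 1f11, 4b6b, 4c30, 56f3, 5a30, bae1, c270, c296, ca74, cbab, d345, f919} — 15 commits.

15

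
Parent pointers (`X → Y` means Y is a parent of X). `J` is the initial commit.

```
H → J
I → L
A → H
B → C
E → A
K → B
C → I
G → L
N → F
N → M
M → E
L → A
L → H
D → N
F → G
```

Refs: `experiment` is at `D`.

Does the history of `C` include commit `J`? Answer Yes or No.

Yes

Ancestors of C (commits reachable by following parents): {A, C, H, I, J, L}.
J is in that set, so it is an ancestor of C.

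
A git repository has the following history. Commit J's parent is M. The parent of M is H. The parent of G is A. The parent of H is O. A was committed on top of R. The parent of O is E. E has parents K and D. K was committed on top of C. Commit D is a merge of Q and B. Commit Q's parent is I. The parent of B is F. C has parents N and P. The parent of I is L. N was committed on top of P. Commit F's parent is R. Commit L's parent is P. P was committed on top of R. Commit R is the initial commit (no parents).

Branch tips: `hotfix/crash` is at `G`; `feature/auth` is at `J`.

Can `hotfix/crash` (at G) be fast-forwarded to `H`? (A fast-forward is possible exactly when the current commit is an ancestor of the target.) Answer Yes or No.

A fast-forward from G to H is possible iff G is an ancestor of H.
Ancestors of H: {B, C, D, E, F, H, I, K, L, N, O, P, Q, R}.
G is not among them, so fast-forward is not possible.

No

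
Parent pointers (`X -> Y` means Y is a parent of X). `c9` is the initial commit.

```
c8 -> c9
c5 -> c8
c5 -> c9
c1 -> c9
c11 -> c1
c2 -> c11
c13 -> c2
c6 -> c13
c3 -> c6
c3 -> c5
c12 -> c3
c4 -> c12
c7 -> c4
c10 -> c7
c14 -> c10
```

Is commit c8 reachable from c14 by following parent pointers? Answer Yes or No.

Yes

Ancestors of c14 (commits reachable by following parents): {c1, c10, c11, c12, c13, c14, c2, c3, c4, c5, c6, c7, c8, c9}.
c8 is in that set, so it is an ancestor of c14.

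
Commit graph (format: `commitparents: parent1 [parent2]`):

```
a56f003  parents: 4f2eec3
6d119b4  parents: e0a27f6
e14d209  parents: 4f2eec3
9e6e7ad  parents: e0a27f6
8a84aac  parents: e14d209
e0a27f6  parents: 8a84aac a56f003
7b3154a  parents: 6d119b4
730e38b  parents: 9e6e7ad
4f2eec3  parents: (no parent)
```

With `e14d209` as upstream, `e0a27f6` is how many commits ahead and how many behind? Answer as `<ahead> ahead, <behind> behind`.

Reachable from e0a27f6: {4f2eec3, 8a84aac, a56f003, e0a27f6, e14d209}.
Reachable from e14d209: {4f2eec3, e14d209}.
Only in e0a27f6's history (ahead): {8a84aac, a56f003, e0a27f6} — 3.
Only in e14d209's history (behind): {} — 0.

3 ahead, 0 behind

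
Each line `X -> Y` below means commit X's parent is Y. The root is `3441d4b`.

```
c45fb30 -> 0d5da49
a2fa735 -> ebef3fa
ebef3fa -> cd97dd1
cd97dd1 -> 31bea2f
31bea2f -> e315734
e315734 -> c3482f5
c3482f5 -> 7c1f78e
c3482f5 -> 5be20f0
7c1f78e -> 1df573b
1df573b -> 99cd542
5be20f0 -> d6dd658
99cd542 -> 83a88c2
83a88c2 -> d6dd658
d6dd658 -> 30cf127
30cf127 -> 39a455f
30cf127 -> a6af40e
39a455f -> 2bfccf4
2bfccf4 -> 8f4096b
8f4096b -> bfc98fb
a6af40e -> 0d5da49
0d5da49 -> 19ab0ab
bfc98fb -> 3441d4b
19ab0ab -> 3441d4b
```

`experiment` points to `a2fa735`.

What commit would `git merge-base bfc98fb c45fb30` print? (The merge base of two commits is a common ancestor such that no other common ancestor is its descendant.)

3441d4b

Ancestors of bfc98fb: {3441d4b, bfc98fb}.
Ancestors of c45fb30: {0d5da49, 19ab0ab, 3441d4b, c45fb30}.
Common ancestors: {3441d4b}.
The only common ancestor is 3441d4b, so it is the merge base.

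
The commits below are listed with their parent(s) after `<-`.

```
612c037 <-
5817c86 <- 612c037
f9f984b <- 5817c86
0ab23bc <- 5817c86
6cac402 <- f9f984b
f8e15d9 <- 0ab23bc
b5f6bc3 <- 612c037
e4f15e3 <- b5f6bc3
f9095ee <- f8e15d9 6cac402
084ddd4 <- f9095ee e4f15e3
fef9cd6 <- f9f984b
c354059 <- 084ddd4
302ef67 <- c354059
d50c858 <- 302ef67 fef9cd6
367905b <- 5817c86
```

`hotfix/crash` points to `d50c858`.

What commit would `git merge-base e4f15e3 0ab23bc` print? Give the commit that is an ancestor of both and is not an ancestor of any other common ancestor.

612c037

Ancestors of e4f15e3: {612c037, b5f6bc3, e4f15e3}.
Ancestors of 0ab23bc: {0ab23bc, 5817c86, 612c037}.
Common ancestors: {612c037}.
The only common ancestor is 612c037, so it is the merge base.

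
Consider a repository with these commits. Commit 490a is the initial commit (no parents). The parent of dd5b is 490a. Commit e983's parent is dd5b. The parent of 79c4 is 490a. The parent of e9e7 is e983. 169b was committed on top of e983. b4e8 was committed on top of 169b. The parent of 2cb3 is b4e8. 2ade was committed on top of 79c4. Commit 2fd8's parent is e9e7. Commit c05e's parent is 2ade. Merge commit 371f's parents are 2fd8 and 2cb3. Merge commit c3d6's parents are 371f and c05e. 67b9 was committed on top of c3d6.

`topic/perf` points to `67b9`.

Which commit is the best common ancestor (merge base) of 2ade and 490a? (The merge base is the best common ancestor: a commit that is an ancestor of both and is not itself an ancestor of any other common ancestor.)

Ancestors of 2ade: {2ade, 490a, 79c4}.
Ancestors of 490a: {490a}.
Common ancestors: {490a}.
The only common ancestor is 490a, so it is the merge base.

490a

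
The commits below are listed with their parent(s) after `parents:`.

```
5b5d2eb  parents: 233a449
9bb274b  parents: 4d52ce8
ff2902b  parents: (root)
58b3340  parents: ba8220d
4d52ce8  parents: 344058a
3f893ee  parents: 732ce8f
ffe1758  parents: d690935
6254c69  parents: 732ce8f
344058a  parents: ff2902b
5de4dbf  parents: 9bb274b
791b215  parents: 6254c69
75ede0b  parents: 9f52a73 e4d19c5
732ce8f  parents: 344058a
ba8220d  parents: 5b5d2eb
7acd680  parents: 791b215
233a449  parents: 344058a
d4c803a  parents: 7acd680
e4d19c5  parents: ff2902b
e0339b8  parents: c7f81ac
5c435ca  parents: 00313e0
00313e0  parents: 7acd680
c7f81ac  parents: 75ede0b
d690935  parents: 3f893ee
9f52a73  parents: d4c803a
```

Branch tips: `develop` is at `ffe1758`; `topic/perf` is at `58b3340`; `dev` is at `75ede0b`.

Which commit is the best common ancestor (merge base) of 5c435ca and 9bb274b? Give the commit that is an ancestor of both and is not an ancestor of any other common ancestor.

344058a

Ancestors of 5c435ca: {00313e0, 344058a, 5c435ca, 6254c69, 732ce8f, 791b215, 7acd680, ff2902b}.
Ancestors of 9bb274b: {344058a, 4d52ce8, 9bb274b, ff2902b}.
Common ancestors: {344058a, ff2902b}.
Among these, 344058a is not an ancestor of any other common ancestor — it is the merge base.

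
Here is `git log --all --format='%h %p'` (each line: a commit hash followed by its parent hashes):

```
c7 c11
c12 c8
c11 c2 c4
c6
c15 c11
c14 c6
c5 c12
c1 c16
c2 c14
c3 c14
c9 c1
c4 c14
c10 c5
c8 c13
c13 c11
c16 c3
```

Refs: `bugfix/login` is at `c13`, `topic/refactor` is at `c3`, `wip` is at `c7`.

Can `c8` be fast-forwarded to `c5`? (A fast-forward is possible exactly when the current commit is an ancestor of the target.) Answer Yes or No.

A fast-forward from c8 to c5 is possible iff c8 is an ancestor of c5.
Ancestors of c5: {c11, c12, c13, c14, c2, c4, c5, c6, c8}.
c8 is among them, so fast-forward is possible.

Yes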